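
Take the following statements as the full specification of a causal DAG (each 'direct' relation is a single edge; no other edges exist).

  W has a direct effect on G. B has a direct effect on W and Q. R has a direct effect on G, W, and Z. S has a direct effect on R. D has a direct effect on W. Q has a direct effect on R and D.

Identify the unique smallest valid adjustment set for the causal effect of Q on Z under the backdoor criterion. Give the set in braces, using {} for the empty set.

Variables eligible for adjustment (non-descendants of Q, excluding Q and Z): {B, S}.
Backdoor paths from Q to Z:
  P1: Q <- B -> W <- R -> Z
  P2: Q <- B -> W -> G <- R -> Z
Each backdoor path contains an unconditioned collider, so every path is already blocked with the empty conditioning set:
  P1: blocked at collider W (neither it nor any descendant is in the conditioning set).
  P2: blocked at collider G (neither it nor any descendant is in the conditioning set).
The empty set is therefore the unique smallest valid set.

{}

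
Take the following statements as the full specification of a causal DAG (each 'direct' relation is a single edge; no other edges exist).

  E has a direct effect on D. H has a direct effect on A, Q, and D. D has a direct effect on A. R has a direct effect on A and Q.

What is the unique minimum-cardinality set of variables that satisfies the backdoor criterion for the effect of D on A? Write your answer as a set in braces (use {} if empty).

Variables eligible for adjustment (non-descendants of D, excluding D and A): {E, H, Q, R}.
Backdoor paths from D to A:
  P1: D <- H -> A
  P2: D <- H -> Q <- R -> A
The empty set is not sufficient: P1 (D <- H -> A) has no collider blocking it and no conditioned non-collider, so it is open.
Try {H}:
  P1: blocked at fork node H ∈ conditioning set.
  P2: blocked at fork node H ∈ conditioning set.
{H} contains no descendant of D and blocks every backdoor path.
No other singleton works — e.g. {R} leaves P1 open — so {H} is the unique smallest valid adjustment set.

{H}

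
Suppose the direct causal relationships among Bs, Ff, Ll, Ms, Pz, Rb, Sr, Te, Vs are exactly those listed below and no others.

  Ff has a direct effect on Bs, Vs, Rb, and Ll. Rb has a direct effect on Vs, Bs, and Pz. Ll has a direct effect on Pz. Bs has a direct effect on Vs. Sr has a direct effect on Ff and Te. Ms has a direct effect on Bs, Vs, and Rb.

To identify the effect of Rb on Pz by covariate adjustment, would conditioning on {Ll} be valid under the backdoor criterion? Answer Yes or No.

Backdoor paths from Rb to Pz (paths whose first edge points into Rb):
  P1: Rb <- Ff -> Ll -> Pz
  P2: Rb <- Ms -> Bs <- Ff -> Ll -> Pz
  P3: Rb <- Ms -> Bs -> Vs <- Ff -> Ll -> Pz
  P4: Rb <- Ms -> Vs <- Ff -> Ll -> Pz
  P5: Rb <- Ms -> Vs <- Bs <- Ff -> Ll -> Pz
Condition 1 (no descendant of Rb in the set): holds — descendants of Rb are {Bs, Pz, Vs}; none are in {Ll}.
Condition 2 (every backdoor path blocked by {Ll}):
  P1: blocked at chain node Ll ∈ conditioning set.
  P2: blocked at collider Bs (neither it nor any descendant is in the conditioning set).
  P3: blocked at collider Vs (neither it nor any descendant is in the conditioning set).
  P4: blocked at collider Vs (neither it nor any descendant is in the conditioning set).
  P5: blocked at collider Vs (neither it nor any descendant is in the conditioning set).
{Ll} satisfies the backdoor criterion.

Yes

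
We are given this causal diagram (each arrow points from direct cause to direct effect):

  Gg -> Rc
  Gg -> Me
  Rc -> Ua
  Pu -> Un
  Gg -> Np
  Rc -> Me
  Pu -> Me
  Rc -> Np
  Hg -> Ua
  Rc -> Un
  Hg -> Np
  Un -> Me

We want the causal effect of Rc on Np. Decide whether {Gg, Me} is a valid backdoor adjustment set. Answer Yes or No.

Backdoor paths from Rc to Np (paths whose first edge points into Rc):
  P1: Rc <- Gg -> Np
Condition 1 (no descendant of Rc in the set): FAILS — Me is a descendant of Rc.
Condition 2 (every backdoor path blocked by {Gg, Me}):
  P1: blocked at fork node Gg ∈ conditioning set.
{Gg, Me} does not satisfy the backdoor criterion.

No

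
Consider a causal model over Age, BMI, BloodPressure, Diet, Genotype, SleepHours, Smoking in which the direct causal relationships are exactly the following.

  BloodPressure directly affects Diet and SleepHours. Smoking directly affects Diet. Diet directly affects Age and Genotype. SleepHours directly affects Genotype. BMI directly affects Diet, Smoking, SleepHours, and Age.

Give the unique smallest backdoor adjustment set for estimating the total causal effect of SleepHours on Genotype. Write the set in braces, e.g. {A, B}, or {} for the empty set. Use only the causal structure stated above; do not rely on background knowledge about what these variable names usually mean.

{Diet}

Variables eligible for adjustment (non-descendants of SleepHours, excluding SleepHours and Genotype): {Age, BMI, BloodPressure, Diet, Smoking}.
Backdoor paths from SleepHours to Genotype:
  P1: SleepHours <- BMI -> Smoking -> Diet -> Genotype
  P2: SleepHours <- BMI -> Diet -> Genotype
  P3: SleepHours <- BMI -> Age <- Diet -> Genotype
  P4: SleepHours <- BloodPressure -> Diet -> Genotype
The empty set is not sufficient: P1 (SleepHours <- BMI -> Smoking -> Diet -> Genotype) has no collider blocking it and no conditioned non-collider, so it is open.
Try {Diet}:
  P1: blocked at chain node Diet ∈ conditioning set.
  P2: blocked at chain node Diet ∈ conditioning set.
  P3: blocked at collider Age (neither it nor any descendant is in the conditioning set).
  P4: blocked at chain node Diet ∈ conditioning set.
{Diet} contains no descendant of SleepHours and blocks every backdoor path.
No other singleton works — e.g. {BMI} leaves P4 open — so {Diet} is the unique smallest valid adjustment set.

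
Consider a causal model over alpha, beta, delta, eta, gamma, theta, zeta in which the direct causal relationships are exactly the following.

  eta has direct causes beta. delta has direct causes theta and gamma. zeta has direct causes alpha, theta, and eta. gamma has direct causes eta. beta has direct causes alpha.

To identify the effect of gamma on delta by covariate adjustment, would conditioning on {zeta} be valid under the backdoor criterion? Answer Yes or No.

No

Backdoor paths from gamma to delta (paths whose first edge points into gamma):
  P1: gamma <- eta <- beta <- alpha -> zeta <- theta -> delta
  P2: gamma <- eta -> zeta <- theta -> delta
Condition 1 (no descendant of gamma in the set): holds — descendants of gamma are {delta}; none are in {zeta}.
Condition 2 (every backdoor path blocked by {zeta}):
  P1: open — collider(s) zeta are conditioned on (or have a conditioned descendant) and no non-collider on the path is in the set.
  P2: open — collider(s) zeta are conditioned on (or have a conditioned descendant) and no non-collider on the path is in the set.
{zeta} does not satisfy the backdoor criterion.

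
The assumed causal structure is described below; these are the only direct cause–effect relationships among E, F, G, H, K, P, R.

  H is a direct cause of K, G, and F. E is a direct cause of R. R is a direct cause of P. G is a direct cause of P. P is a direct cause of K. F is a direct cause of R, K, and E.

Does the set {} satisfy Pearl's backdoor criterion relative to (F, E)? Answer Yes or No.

Yes

Backdoor paths from F to E (paths whose first edge points into F):
  P1: F <- H -> G -> P <- R <- E
  P2: F <- H -> K <- P <- R <- E
Condition 1 (no descendant of F in the set): holds — descendants of F are {E, K, P, R}; none are in {}.
Condition 2 (every backdoor path blocked by {}):
  P1: blocked at collider P (neither it nor any descendant is in the conditioning set).
  P2: blocked at collider K (neither it nor any descendant is in the conditioning set).
{} satisfies the backdoor criterion.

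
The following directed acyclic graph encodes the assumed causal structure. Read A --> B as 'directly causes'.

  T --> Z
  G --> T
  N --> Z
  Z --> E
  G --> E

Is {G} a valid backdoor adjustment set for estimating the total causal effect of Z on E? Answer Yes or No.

Backdoor paths from Z to E (paths whose first edge points into Z):
  P1: Z <- T <- G -> E
Condition 1 (no descendant of Z in the set): holds — descendants of Z are {E}; none are in {G}.
Condition 2 (every backdoor path blocked by {G}):
  P1: blocked at fork node G ∈ conditioning set.
{G} satisfies the backdoor criterion.

Yes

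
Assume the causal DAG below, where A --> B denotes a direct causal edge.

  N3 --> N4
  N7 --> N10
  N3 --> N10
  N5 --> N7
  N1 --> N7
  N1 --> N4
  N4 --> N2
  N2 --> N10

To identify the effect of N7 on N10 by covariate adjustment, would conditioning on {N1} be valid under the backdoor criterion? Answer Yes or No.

Backdoor paths from N7 to N10 (paths whose first edge points into N7):
  P1: N7 <- N1 -> N4 <- N3 -> N10
  P2: N7 <- N1 -> N4 -> N2 -> N10
Condition 1 (no descendant of N7 in the set): holds — descendants of N7 are {N10}; none are in {N1}.
Condition 2 (every backdoor path blocked by {N1}):
  P1: blocked at fork node N1 ∈ conditioning set.
  P2: blocked at fork node N1 ∈ conditioning set.
{N1} satisfies the backdoor criterion.

Yes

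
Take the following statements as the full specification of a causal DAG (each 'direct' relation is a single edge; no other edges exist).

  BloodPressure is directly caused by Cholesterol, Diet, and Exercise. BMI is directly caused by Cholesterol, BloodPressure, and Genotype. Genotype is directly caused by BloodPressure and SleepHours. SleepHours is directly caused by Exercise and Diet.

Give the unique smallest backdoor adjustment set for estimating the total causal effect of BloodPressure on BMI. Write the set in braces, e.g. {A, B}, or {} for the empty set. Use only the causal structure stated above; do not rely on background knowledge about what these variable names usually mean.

{Cholesterol, SleepHours}

Variables eligible for adjustment (non-descendants of BloodPressure, excluding BloodPressure and BMI): {Cholesterol, Diet, Exercise, SleepHours}.
Backdoor paths from BloodPressure to BMI:
  P1: BloodPressure <- Diet -> SleepHours -> Genotype -> BMI
  P2: BloodPressure <- Exercise -> SleepHours -> Genotype -> BMI
  P3: BloodPressure <- Cholesterol -> BMI
The empty set is not sufficient: P1 (BloodPressure <- Diet -> SleepHours -> Genotype -> BMI) has no collider blocking it and no conditioned non-collider, so it is open.
Try {Cholesterol, SleepHours}:
  P1: blocked at chain node SleepHours ∈ conditioning set.
  P2: blocked at chain node SleepHours ∈ conditioning set.
  P3: blocked at fork node Cholesterol ∈ conditioning set.
{Cholesterol, SleepHours} contains no descendant of BloodPressure and blocks every backdoor path.
Every element of {Cholesterol, SleepHours} is needed (dropping Cholesterol leaves P3 open; dropping SleepHours leaves P1 open), so no proper subset is valid.
Among all size-2 subsets of the eligible variables, only {Cholesterol, SleepHours} blocks every backdoor path, so it is the unique smallest valid adjustment set.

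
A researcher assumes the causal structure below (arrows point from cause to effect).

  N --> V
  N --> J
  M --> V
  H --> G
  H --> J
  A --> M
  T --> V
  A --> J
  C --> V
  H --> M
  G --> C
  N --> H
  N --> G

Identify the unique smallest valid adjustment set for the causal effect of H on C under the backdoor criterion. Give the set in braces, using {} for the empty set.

{N}

Variables eligible for adjustment (non-descendants of H, excluding H and C): {A, N, T}.
Backdoor paths from H to C:
  P1: H <- N -> J <- A -> M -> V <- C
  P2: H <- N -> G -> C
  P3: H <- N -> V <- C
The empty set is not sufficient: P2 (H <- N -> G -> C) has no collider blocking it and no conditioned non-collider, so it is open.
Try {N}:
  P1: blocked at fork node N ∈ conditioning set.
  P2: blocked at fork node N ∈ conditioning set.
  P3: blocked at fork node N ∈ conditioning set.
{N} contains no descendant of H and blocks every backdoor path.
No other singleton works — e.g. {T} leaves P2 open — so {N} is the unique smallest valid adjustment set.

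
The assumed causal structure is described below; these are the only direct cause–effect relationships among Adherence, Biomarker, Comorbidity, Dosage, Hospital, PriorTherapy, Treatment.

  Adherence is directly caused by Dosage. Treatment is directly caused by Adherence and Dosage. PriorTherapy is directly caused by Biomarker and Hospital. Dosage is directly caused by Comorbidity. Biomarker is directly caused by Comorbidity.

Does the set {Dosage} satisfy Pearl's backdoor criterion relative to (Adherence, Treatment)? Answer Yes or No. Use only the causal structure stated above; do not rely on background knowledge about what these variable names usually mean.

Backdoor paths from Adherence to Treatment (paths whose first edge points into Adherence):
  P1: Adherence <- Dosage -> Treatment
Condition 1 (no descendant of Adherence in the set): holds — descendants of Adherence are {Treatment}; none are in {Dosage}.
Condition 2 (every backdoor path blocked by {Dosage}):
  P1: blocked at fork node Dosage ∈ conditioning set.
{Dosage} satisfies the backdoor criterion.

Yes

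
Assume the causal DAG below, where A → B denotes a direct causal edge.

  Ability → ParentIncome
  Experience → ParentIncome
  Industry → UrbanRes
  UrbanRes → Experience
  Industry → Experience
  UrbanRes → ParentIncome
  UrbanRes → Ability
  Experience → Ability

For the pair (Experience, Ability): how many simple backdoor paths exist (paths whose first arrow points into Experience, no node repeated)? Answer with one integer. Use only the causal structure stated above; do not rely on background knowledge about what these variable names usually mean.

A backdoor path from Experience to Ability is any simple undirected path whose first edge points into Experience (i.e. leaves Experience via a parent).
Parents of Experience: {Industry, UrbanRes}.
Enumerating:
  P1: Experience <- Industry -> UrbanRes -> Ability
  P2: Experience <- Industry -> UrbanRes -> ParentIncome <- Ability
  P3: Experience <- UrbanRes -> Ability
  P4: Experience <- UrbanRes -> ParentIncome <- Ability
That exhausts the simple backdoor paths. Count: 4.

4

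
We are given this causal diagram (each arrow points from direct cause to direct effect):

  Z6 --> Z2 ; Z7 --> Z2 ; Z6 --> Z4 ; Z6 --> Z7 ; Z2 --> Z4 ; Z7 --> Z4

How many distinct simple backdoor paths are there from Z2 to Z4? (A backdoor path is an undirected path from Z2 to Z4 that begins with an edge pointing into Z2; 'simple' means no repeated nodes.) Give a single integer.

A backdoor path from Z2 to Z4 is any simple undirected path whose first edge points into Z2 (i.e. leaves Z2 via a parent).
Parents of Z2: {Z6, Z7}.
Enumerating:
  P1: Z2 <- Z6 -> Z7 -> Z4
  P2: Z2 <- Z6 -> Z4
  P3: Z2 <- Z7 <- Z6 -> Z4
  P4: Z2 <- Z7 -> Z4
That exhausts the simple backdoor paths. Count: 4.

4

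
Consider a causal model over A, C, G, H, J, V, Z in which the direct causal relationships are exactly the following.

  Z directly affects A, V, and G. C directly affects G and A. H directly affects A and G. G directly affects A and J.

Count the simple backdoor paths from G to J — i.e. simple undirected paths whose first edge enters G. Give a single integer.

A backdoor path from G to J is any simple undirected path whose first edge points into G (i.e. leaves G via a parent).
Parents of G: {C, H, Z}.
No simple path from any parent of G reaches J without revisiting G, so there are no backdoor paths.

0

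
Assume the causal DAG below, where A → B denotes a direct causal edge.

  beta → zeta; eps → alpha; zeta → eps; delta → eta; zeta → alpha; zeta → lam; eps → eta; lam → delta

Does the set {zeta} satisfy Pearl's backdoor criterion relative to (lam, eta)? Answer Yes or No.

Yes

Backdoor paths from lam to eta (paths whose first edge points into lam):
  P1: lam <- zeta -> eps -> eta
  P2: lam <- zeta -> alpha <- eps -> eta
Condition 1 (no descendant of lam in the set): holds — descendants of lam are {delta, eta}; none are in {zeta}.
Condition 2 (every backdoor path blocked by {zeta}):
  P1: blocked at fork node zeta ∈ conditioning set.
  P2: blocked at fork node zeta ∈ conditioning set.
{zeta} satisfies the backdoor criterion.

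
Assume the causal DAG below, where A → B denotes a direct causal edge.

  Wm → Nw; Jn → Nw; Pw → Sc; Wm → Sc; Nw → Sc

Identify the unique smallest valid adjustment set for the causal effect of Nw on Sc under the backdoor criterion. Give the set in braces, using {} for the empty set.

{Wm}

Variables eligible for adjustment (non-descendants of Nw, excluding Nw and Sc): {Jn, Pw, Wm}.
Backdoor paths from Nw to Sc:
  P1: Nw <- Wm -> Sc
The empty set is not sufficient: P1 (Nw <- Wm -> Sc) has no collider blocking it and no conditioned non-collider, so it is open.
Try {Wm}:
  P1: blocked at fork node Wm ∈ conditioning set.
{Wm} contains no descendant of Nw and blocks every backdoor path.
No other singleton works — e.g. {Jn} leaves P1 open — so {Wm} is the unique smallest valid adjustment set.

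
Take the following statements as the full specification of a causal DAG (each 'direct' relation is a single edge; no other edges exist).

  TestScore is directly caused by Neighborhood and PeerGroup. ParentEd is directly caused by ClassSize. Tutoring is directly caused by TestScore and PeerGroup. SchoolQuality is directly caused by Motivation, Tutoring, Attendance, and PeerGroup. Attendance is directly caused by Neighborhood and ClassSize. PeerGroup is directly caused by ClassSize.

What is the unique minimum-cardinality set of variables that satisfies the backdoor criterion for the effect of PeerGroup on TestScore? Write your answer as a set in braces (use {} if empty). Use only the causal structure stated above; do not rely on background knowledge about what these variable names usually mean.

{}

Variables eligible for adjustment (non-descendants of PeerGroup, excluding PeerGroup and TestScore): {Attendance, ClassSize, Motivation, Neighborhood, ParentEd}.
Backdoor paths from PeerGroup to TestScore:
  P1: PeerGroup <- ClassSize -> Attendance <- Neighborhood -> TestScore
  P2: PeerGroup <- ClassSize -> Attendance -> SchoolQuality <- Tutoring <- TestScore
Each backdoor path contains an unconditioned collider, so every path is already blocked with the empty conditioning set:
  P1: blocked at collider Attendance (neither it nor any descendant is in the conditioning set).
  P2: blocked at collider SchoolQuality (neither it nor any descendant is in the conditioning set).
The empty set is therefore the unique smallest valid set.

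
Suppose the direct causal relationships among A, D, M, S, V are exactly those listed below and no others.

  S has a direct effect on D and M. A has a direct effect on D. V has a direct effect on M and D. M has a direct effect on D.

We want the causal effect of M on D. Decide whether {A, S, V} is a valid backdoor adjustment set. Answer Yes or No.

Backdoor paths from M to D (paths whose first edge points into M):
  P1: M <- V -> D
  P2: M <- S -> D
Condition 1 (no descendant of M in the set): holds — descendants of M are {D}; none are in {A, S, V}.
Condition 2 (every backdoor path blocked by {A, S, V}):
  P1: blocked at fork node V ∈ conditioning set.
  P2: blocked at fork node S ∈ conditioning set.
{A, S, V} satisfies the backdoor criterion.

Yes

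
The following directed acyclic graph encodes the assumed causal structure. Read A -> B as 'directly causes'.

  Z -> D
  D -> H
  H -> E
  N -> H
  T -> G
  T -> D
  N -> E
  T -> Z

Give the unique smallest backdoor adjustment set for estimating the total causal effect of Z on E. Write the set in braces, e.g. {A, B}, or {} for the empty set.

{T}

Variables eligible for adjustment (non-descendants of Z, excluding Z and E): {G, N, T}.
Backdoor paths from Z to E:
  P1: Z <- T -> D -> H <- N -> E
  P2: Z <- T -> D -> H -> E
The empty set is not sufficient: P2 (Z <- T -> D -> H -> E) has no collider blocking it and no conditioned non-collider, so it is open.
Try {T}:
  P1: blocked at fork node T ∈ conditioning set.
  P2: blocked at fork node T ∈ conditioning set.
{T} contains no descendant of Z and blocks every backdoor path.
No other singleton works — e.g. {G} leaves P2 open — so {T} is the unique smallest valid adjustment set.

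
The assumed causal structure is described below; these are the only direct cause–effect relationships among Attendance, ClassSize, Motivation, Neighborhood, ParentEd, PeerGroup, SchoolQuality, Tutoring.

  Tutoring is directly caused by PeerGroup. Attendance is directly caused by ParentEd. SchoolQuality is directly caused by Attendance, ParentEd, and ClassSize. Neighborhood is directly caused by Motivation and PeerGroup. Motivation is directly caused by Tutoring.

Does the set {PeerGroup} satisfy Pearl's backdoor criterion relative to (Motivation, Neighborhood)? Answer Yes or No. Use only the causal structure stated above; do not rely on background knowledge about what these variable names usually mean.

Backdoor paths from Motivation to Neighborhood (paths whose first edge points into Motivation):
  P1: Motivation <- Tutoring <- PeerGroup -> Neighborhood
Condition 1 (no descendant of Motivation in the set): holds — descendants of Motivation are {Neighborhood}; none are in {PeerGroup}.
Condition 2 (every backdoor path blocked by {PeerGroup}):
  P1: blocked at fork node PeerGroup ∈ conditioning set.
{PeerGroup} satisfies the backdoor criterion.

Yes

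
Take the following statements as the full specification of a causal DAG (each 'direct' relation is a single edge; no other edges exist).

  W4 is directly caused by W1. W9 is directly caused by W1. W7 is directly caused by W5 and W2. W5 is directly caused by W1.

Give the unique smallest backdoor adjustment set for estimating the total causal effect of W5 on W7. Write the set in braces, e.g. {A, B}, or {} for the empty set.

{}

Variables eligible for adjustment (non-descendants of W5, excluding W5 and W7): {W1, W2, W4, W9}.
Backdoor paths from W5 to W7:
  (none)
With no backdoor paths the empty set already satisfies the criterion, and it is trivially minimal.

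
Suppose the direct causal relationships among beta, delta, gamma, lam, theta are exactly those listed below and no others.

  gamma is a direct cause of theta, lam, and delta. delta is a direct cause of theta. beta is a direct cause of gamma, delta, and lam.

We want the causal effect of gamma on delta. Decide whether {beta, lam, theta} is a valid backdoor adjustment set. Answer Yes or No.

No

Backdoor paths from gamma to delta (paths whose first edge points into gamma):
  P1: gamma <- beta -> delta
Condition 1 (no descendant of gamma in the set): FAILS — lam and theta are descendants of gamma.
Condition 2 (every backdoor path blocked by {beta, lam, theta}):
  P1: blocked at fork node beta ∈ conditioning set.
{beta, lam, theta} does not satisfy the backdoor criterion.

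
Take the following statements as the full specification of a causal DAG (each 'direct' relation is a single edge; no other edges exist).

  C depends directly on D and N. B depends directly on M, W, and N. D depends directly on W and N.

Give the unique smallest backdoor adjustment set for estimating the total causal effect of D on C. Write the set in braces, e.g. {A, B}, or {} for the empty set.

Variables eligible for adjustment (non-descendants of D, excluding D and C): {B, M, N, W}.
Backdoor paths from D to C:
  P1: D <- W -> B <- N -> C
  P2: D <- N -> C
The empty set is not sufficient: P2 (D <- N -> C) has no collider blocking it and no conditioned non-collider, so it is open.
Try {N}:
  P1: blocked at collider B (neither it nor any descendant is in the conditioning set).
  P2: blocked at fork node N ∈ conditioning set.
{N} contains no descendant of D and blocks every backdoor path.
No other singleton works — e.g. {M} leaves P2 open — so {N} is the unique smallest valid adjustment set.

{N}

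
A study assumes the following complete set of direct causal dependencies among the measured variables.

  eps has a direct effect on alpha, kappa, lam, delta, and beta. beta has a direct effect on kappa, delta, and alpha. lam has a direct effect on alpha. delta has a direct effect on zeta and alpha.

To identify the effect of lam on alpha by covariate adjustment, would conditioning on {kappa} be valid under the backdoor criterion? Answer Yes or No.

No

Backdoor paths from lam to alpha (paths whose first edge points into lam):
  P1: lam <- eps -> beta -> delta -> alpha
  P2: lam <- eps -> beta -> alpha
  P3: lam <- eps -> delta <- beta -> alpha
  P4: lam <- eps -> delta -> alpha
  P5: lam <- eps -> alpha
  P6: lam <- eps -> kappa <- beta -> delta -> alpha
  P7: lam <- eps -> kappa <- beta -> alpha
Condition 1 (no descendant of lam in the set): holds — descendants of lam are {alpha}; none are in {kappa}.
Condition 2 (every backdoor path blocked by {kappa}):
  P1: open — no interior node is in the conditioning set.
  P2: open — no interior node is in the conditioning set.
  P3: blocked at collider delta (neither it nor any descendant is in the conditioning set).
  P4: open — no interior node is in the conditioning set.
  P5: open — no interior node is in the conditioning set.
  P6: open — collider(s) kappa are conditioned on (or have a conditioned descendant) and no non-collider on the path is in the set.
  P7: open — collider(s) kappa are conditioned on (or have a conditioned descendant) and no non-collider on the path is in the set.
{kappa} does not satisfy the backdoor criterion.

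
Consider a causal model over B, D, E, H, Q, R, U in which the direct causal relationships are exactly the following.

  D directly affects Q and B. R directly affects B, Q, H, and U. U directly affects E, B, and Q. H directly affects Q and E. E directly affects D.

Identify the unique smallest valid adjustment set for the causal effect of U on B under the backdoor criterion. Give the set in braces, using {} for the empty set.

{R}

Variables eligible for adjustment (non-descendants of U, excluding U and B): {H, R}.
Backdoor paths from U to B:
  P1: U <- R -> H -> E -> D -> B
  P2: U <- R -> H -> Q <- D -> B
  P3: U <- R -> B
  P4: U <- R -> Q <- H -> E -> D -> B
  P5: U <- R -> Q <- D -> B
The empty set is not sufficient: P1 (U <- R -> H -> E -> D -> B) has no collider blocking it and no conditioned non-collider, so it is open.
Try {R}:
  P1: blocked at fork node R ∈ conditioning set.
  P2: blocked at fork node R ∈ conditioning set.
  P3: blocked at fork node R ∈ conditioning set.
  P4: blocked at fork node R ∈ conditioning set.
  P5: blocked at fork node R ∈ conditioning set.
{R} contains no descendant of U and blocks every backdoor path.
No other singleton works — e.g. {H} leaves P3 open — so {R} is the unique smallest valid adjustment set.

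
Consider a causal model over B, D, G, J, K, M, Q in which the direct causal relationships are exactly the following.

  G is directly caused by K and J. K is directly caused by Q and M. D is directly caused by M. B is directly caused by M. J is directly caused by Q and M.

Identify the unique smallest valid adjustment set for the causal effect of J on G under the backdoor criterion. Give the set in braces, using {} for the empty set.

{K}

Variables eligible for adjustment (non-descendants of J, excluding J and G): {B, D, K, M, Q}.
Backdoor paths from J to G:
  P1: J <- Q -> K -> G
  P2: J <- M -> K -> G
The empty set is not sufficient: P1 (J <- Q -> K -> G) has no collider blocking it and no conditioned non-collider, so it is open.
Try {K}:
  P1: blocked at chain node K ∈ conditioning set.
  P2: blocked at chain node K ∈ conditioning set.
{K} contains no descendant of J and blocks every backdoor path.
No other singleton works — e.g. {Q} leaves P2 open — so {K} is the unique smallest valid adjustment set.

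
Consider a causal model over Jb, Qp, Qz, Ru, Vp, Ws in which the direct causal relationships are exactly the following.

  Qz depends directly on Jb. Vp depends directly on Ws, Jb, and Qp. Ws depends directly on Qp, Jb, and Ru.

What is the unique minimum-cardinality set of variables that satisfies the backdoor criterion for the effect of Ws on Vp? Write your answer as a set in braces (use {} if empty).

{Jb, Qp}

Variables eligible for adjustment (non-descendants of Ws, excluding Ws and Vp): {Jb, Qp, Qz, Ru}.
Backdoor paths from Ws to Vp:
  P1: Ws <- Qp -> Vp
  P2: Ws <- Jb -> Vp
The empty set is not sufficient: P1 (Ws <- Qp -> Vp) has no collider blocking it and no conditioned non-collider, so it is open.
Try {Jb, Qp}:
  P1: blocked at fork node Qp ∈ conditioning set.
  P2: blocked at fork node Jb ∈ conditioning set.
{Jb, Qp} contains no descendant of Ws and blocks every backdoor path.
Every element of {Jb, Qp} is needed (dropping Jb leaves P2 open; dropping Qp leaves P1 open), so no proper subset is valid.
Among all size-2 subsets of the eligible variables, only {Jb, Qp} blocks every backdoor path, so it is the unique smallest valid adjustment set.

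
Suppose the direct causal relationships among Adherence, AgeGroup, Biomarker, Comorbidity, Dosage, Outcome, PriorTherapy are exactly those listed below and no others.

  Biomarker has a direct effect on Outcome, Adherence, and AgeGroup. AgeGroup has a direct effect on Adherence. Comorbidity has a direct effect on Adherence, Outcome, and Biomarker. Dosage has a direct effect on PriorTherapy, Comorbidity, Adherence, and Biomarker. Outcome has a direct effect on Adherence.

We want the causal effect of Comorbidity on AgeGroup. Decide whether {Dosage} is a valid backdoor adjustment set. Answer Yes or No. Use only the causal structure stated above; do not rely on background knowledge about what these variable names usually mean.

Backdoor paths from Comorbidity to AgeGroup (paths whose first edge points into Comorbidity):
  P1: Comorbidity <- Dosage -> Biomarker -> Outcome -> Adherence <- AgeGroup
  P2: Comorbidity <- Dosage -> Biomarker -> AgeGroup
  P3: Comorbidity <- Dosage -> Biomarker -> Adherence <- AgeGroup
  P4: Comorbidity <- Dosage -> Adherence <- Biomarker -> AgeGroup
  P5: Comorbidity <- Dosage -> Adherence <- Outcome <- Biomarker -> AgeGroup
  P6: Comorbidity <- Dosage -> Adherence <- AgeGroup
Condition 1 (no descendant of Comorbidity in the set): holds — descendants of Comorbidity are {Adherence, AgeGroup, Biomarker, Outcome}; none are in {Dosage}.
Condition 2 (every backdoor path blocked by {Dosage}):
  P1: blocked at fork node Dosage ∈ conditioning set.
  P2: blocked at fork node Dosage ∈ conditioning set.
  P3: blocked at fork node Dosage ∈ conditioning set.
  P4: blocked at fork node Dosage ∈ conditioning set.
  P5: blocked at fork node Dosage ∈ conditioning set.
  P6: blocked at fork node Dosage ∈ conditioning set.
{Dosage} satisfies the backdoor criterion.

Yes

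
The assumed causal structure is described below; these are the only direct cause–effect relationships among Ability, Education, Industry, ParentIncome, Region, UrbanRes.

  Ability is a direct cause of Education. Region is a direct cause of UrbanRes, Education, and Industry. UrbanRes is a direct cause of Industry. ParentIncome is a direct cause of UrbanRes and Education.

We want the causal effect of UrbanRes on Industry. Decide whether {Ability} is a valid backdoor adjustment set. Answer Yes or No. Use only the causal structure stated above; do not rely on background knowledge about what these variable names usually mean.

No

Backdoor paths from UrbanRes to Industry (paths whose first edge points into UrbanRes):
  P1: UrbanRes <- ParentIncome -> Education <- Region -> Industry
  P2: UrbanRes <- Region -> Industry
Condition 1 (no descendant of UrbanRes in the set): holds — descendants of UrbanRes are {Industry}; none are in {Ability}.
Condition 2 (every backdoor path blocked by {Ability}):
  P1: blocked at collider Education (neither it nor any descendant is in the conditioning set).
  P2: open — no interior node is in the conditioning set.
{Ability} does not satisfy the backdoor criterion.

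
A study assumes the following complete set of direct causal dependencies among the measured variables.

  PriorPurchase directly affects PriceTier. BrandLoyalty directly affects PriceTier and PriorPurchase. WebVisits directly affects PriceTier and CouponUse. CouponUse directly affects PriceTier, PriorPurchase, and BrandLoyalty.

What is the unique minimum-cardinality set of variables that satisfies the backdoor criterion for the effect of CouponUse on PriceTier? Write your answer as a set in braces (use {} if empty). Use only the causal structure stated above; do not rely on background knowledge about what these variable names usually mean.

Variables eligible for adjustment (non-descendants of CouponUse, excluding CouponUse and PriceTier): {WebVisits}.
Backdoor paths from CouponUse to PriceTier:
  P1: CouponUse <- WebVisits -> PriceTier
The empty set is not sufficient: P1 (CouponUse <- WebVisits -> PriceTier) has no collider blocking it and no conditioned non-collider, so it is open.
Try {WebVisits}:
  P1: blocked at fork node WebVisits ∈ conditioning set.
{WebVisits} contains no descendant of CouponUse and blocks every backdoor path.
{WebVisits} is the unique smallest valid adjustment set.

{WebVisits}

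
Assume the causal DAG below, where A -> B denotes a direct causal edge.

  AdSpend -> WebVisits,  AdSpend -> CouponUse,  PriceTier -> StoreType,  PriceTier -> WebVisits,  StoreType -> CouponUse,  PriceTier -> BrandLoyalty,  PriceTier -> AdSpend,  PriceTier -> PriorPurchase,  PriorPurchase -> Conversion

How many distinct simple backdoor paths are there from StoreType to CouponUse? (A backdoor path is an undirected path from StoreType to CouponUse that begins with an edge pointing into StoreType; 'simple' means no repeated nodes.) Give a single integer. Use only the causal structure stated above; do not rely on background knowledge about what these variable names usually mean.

A backdoor path from StoreType to CouponUse is any simple undirected path whose first edge points into StoreType (i.e. leaves StoreType via a parent).
Parents of StoreType: {PriceTier}.
Enumerating:
  P1: StoreType <- PriceTier -> AdSpend -> CouponUse
  P2: StoreType <- PriceTier -> WebVisits <- AdSpend -> CouponUse
That exhausts the simple backdoor paths. Count: 2.

2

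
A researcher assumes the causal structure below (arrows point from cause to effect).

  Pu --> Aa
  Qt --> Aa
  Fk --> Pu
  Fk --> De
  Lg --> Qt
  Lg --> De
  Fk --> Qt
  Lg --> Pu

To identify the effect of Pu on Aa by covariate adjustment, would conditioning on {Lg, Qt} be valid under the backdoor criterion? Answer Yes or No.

Backdoor paths from Pu to Aa (paths whose first edge points into Pu):
  P1: Pu <- Lg -> Qt -> Aa
  P2: Pu <- Lg -> De <- Fk -> Qt -> Aa
  P3: Pu <- Fk -> Qt -> Aa
  P4: Pu <- Fk -> De <- Lg -> Qt -> Aa
Condition 1 (no descendant of Pu in the set): holds — descendants of Pu are {Aa}; none are in {Lg, Qt}.
Condition 2 (every backdoor path blocked by {Lg, Qt}):
  P1: blocked at fork node Lg ∈ conditioning set.
  P2: blocked at fork node Lg ∈ conditioning set.
  P3: blocked at chain node Qt ∈ conditioning set.
  P4: blocked at collider De (neither it nor any descendant is in the conditioning set).
{Lg, Qt} satisfies the backdoor criterion.

Yes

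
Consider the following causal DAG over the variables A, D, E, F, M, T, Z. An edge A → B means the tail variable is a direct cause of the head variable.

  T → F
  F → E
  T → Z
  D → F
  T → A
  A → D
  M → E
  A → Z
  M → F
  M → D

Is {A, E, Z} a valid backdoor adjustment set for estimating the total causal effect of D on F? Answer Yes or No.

No

Backdoor paths from D to F (paths whose first edge points into D):
  P1: D <- M -> F
  P2: D <- M -> E <- F
  P3: D <- A <- T -> F
  P4: D <- A -> Z <- T -> F
Condition 1 (no descendant of D in the set): FAILS — E is a descendant of D.
Condition 2 (every backdoor path blocked by {A, E, Z}):
  P1: open — no interior node is in the conditioning set.
  P2: open — collider(s) E are conditioned on (or have a conditioned descendant) and no non-collider on the path is in the set.
  P3: blocked at chain node A ∈ conditioning set.
  P4: blocked at fork node A ∈ conditioning set.
{A, E, Z} does not satisfy the backdoor criterion.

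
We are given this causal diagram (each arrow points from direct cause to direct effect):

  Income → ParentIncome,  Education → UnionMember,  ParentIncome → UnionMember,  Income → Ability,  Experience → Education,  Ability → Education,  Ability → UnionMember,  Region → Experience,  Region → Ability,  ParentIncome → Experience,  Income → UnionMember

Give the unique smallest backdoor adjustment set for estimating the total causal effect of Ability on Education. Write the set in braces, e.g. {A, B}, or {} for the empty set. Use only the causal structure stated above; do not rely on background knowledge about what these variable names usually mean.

Variables eligible for adjustment (non-descendants of Ability, excluding Ability and Education): {Experience, Income, ParentIncome, Region}.
Backdoor paths from Ability to Education:
  P1: Ability <- Income -> ParentIncome -> Experience -> Education
  P2: Ability <- Income -> ParentIncome -> UnionMember <- Education
  P3: Ability <- Income -> UnionMember <- ParentIncome -> Experience -> Education
  P4: Ability <- Income -> UnionMember <- Education
  P5: Ability <- Region -> Experience <- ParentIncome <- Income -> UnionMember <- Education
  P6: Ability <- Region -> Experience <- ParentIncome -> UnionMember <- Education
  P7: Ability <- Region -> Experience -> Education
The empty set is not sufficient: P1 (Ability <- Income -> ParentIncome -> Experience -> Education) has no collider blocking it and no conditioned non-collider, so it is open.
Try {Experience}:
  P1: blocked at chain node Experience ∈ conditioning set.
  P2: blocked at collider UnionMember (neither it nor any descendant is in the conditioning set).
  P3: blocked at collider UnionMember (neither it nor any descendant is in the conditioning set).
  P4: blocked at collider UnionMember (neither it nor any descendant is in the conditioning set).
  P5: blocked at collider UnionMember (neither it nor any descendant is in the conditioning set).
  P6: blocked at collider UnionMember (neither it nor any descendant is in the conditioning set).
  P7: blocked at chain node Experience ∈ conditioning set.
{Experience} contains no descendant of Ability and blocks every backdoor path.
No other singleton works — e.g. {Income} leaves P7 open — so {Experience} is the unique smallest valid adjustment set.

{Experience}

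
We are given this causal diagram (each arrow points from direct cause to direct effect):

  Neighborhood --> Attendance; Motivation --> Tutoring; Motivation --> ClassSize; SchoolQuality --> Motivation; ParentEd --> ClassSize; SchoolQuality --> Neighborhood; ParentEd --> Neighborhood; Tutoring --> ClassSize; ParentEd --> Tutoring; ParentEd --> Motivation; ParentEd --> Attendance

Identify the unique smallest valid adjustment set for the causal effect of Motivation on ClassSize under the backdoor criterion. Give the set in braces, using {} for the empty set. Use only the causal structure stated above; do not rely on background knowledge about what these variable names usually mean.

Variables eligible for adjustment (non-descendants of Motivation, excluding Motivation and ClassSize): {Attendance, Neighborhood, ParentEd, SchoolQuality}.
Backdoor paths from Motivation to ClassSize:
  P1: Motivation <- SchoolQuality -> Neighborhood <- ParentEd -> Tutoring -> ClassSize
  P2: Motivation <- SchoolQuality -> Neighborhood <- ParentEd -> ClassSize
  P3: Motivation <- SchoolQuality -> Neighborhood -> Attendance <- ParentEd -> Tutoring -> ClassSize
  P4: Motivation <- SchoolQuality -> Neighborhood -> Attendance <- ParentEd -> ClassSize
  P5: Motivation <- ParentEd -> Tutoring -> ClassSize
  P6: Motivation <- ParentEd -> ClassSize
The empty set is not sufficient: P5 (Motivation <- ParentEd -> Tutoring -> ClassSize) has no collider blocking it and no conditioned non-collider, so it is open.
Try {ParentEd}:
  P1: blocked at collider Neighborhood (neither it nor any descendant is in the conditioning set).
  P2: blocked at collider Neighborhood (neither it nor any descendant is in the conditioning set).
  P3: blocked at collider Attendance (neither it nor any descendant is in the conditioning set).
  P4: blocked at collider Attendance (neither it nor any descendant is in the conditioning set).
  P5: blocked at fork node ParentEd ∈ conditioning set.
  P6: blocked at fork node ParentEd ∈ conditioning set.
{ParentEd} contains no descendant of Motivation and blocks every backdoor path.
No other singleton works — e.g. {SchoolQuality} leaves P5 open — so {ParentEd} is the unique smallest valid adjustment set.

{ParentEd}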